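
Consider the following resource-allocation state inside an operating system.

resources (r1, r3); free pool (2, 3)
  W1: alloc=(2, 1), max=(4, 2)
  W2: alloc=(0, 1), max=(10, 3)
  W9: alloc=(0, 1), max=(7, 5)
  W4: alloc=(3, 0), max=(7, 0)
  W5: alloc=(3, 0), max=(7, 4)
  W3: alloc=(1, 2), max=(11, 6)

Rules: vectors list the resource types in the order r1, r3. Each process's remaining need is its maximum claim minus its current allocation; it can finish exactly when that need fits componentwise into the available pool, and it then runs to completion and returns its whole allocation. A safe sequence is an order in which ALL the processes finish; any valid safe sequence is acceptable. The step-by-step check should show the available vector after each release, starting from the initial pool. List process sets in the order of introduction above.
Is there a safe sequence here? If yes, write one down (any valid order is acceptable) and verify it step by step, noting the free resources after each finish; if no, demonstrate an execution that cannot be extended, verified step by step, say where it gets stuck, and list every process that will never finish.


SAFE. One safe sequence: W1, W4, W5, W3, W9, W2.
Key observation: the order's first zero-slack moment is W1 ((2, 1) needed, (2, 3) free — a requested resource with nothing to spare).
Verifying each step:
  pool = (2, 3)
  W1 needs (2, 1) <= (2, 3) -> finishes; pool += (2, 1) = (4, 4)
  W4 needs (4, 0) <= (4, 4) -> finishes; pool += (3, 0) = (7, 4)
  W5 needs (4, 4) <= (7, 4) -> finishes; pool += (3, 0) = (10, 4)
  W3 needs (10, 4) <= (10, 4) -> finishes; pool += (1, 2) = (11, 6)
  W9 needs (7, 4) <= (11, 6) -> finishes; pool += (0, 1) = (11, 7)
  W2 needs (10, 2) <= (11, 7) -> finishes; pool += (0, 1) = (11, 8)


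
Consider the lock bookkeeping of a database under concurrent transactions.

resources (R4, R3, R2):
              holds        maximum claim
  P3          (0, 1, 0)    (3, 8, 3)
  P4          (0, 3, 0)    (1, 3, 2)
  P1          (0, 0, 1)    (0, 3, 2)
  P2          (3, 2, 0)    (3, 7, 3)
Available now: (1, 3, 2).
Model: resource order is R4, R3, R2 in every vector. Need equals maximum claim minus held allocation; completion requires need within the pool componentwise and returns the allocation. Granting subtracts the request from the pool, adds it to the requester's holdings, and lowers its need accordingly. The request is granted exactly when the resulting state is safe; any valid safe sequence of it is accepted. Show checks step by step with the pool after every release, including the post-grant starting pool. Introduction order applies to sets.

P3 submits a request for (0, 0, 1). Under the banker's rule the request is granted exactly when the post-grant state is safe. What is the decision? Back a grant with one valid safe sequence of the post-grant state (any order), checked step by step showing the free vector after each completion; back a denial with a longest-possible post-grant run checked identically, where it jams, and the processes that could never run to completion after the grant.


DENY: after the grant no complete ordering would exist.
Key observation: after P1, P4 the pool peaks at (1, 6, 2), and each blocked process is short somewhere: P3 on R4, R3; P2 on R2.
Pretend the grant happened; the run P1, P4 goes as far as possible. Verifying each step:
  pool = (1, 3, 1)
  P1 needs (0, 3, 1) <= (1, 3, 1) -> finishes; pool += (0, 0, 1) = (1, 3, 2)
  P4 needs (1, 0, 2) <= (1, 3, 2) -> finishes; pool += (0, 3, 0) = (1, 6, 2)
  blocked: P3 wants (3, 7, 2), pool (1, 6, 2) — not enough R4 and R3
  blocked: P2 wants (0, 5, 3), pool (1, 6, 2) — not enough R2
Had the request been granted, P3 and P2 could never finish.


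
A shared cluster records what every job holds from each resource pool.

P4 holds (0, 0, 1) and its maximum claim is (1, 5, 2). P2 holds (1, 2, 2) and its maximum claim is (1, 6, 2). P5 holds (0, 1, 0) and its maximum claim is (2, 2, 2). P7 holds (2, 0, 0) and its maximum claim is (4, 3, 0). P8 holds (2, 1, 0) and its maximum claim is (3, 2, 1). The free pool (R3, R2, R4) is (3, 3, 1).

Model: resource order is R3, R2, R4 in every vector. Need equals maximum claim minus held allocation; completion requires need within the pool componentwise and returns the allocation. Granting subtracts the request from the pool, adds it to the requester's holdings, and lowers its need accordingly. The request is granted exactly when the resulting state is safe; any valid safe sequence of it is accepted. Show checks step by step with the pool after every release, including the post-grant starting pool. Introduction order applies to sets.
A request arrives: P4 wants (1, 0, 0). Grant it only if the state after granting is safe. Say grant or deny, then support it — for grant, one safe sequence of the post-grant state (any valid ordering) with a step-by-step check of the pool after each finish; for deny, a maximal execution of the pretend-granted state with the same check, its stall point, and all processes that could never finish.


GRANT — the state after the grant stays safe, e.g. via P8, P2, P7, P4, P5.
Key observation: the transfer keeps a workable pool ((2, 3, 1)); P8 starts the safe sequence.
Verifying the post-grant state step by step:
  pool = (2, 3, 1)
  run P8 (needs (1, 1, 1), free (2, 3, 1)); after release of (2, 1, 0) the pool is (4, 4, 1)
  run P2 (needs (0, 4, 0), free (4, 4, 1)); after release of (1, 2, 2) the pool is (5, 6, 3)
  run P7 (needs (2, 3, 0), free (5, 6, 3)); after release of (2, 0, 0) the pool is (7, 6, 3)
  run P4 (needs (0, 5, 1), free (7, 6, 3)); after release of (1, 0, 1) the pool is (8, 6, 4)
  run P5 (needs (2, 1, 2), free (8, 6, 4)); after release of (0, 1, 0) the pool is (8, 7, 4)


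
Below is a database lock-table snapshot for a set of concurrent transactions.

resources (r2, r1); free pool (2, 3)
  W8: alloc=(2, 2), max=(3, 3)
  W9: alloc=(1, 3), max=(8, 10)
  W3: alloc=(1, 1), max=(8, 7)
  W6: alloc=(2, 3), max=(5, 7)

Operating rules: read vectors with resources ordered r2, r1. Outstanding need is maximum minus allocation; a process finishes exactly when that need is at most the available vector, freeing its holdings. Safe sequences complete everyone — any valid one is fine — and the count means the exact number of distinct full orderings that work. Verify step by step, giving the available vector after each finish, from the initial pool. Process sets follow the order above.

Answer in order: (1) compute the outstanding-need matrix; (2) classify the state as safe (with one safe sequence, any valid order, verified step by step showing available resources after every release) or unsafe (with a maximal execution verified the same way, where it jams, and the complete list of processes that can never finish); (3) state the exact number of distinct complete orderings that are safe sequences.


(1) Outstanding need per process (order r2, r1):
  W8: (1, 1)
  W9: (7, 7)
  W3: (7, 6)
  W6: (3, 4)
(2) UNSAFE.
Key observation: after W8, W6 complete, (6, 8) is the best the pool ever gets, yet each leftover process wants more r2.
A maximal execution: W8, W6 — then nothing else fits. Walking it through:
  pool = (2, 3)
  run W8 (needs (1, 1), free (2, 3)); after release of (2, 2) the pool is (4, 5)
  run W6 (needs (3, 4), free (4, 5)); after release of (2, 3) the pool is (6, 8)
  W9 cannot run: need (7, 7) vs free (6, 8) (insufficient r2)
  W3 cannot run: need (7, 6) vs free (6, 8) (insufficient r2)
Processes that can never finish: W9 and W3.
(3) Precisely 0 of the possible complete orderings are safe sequences.


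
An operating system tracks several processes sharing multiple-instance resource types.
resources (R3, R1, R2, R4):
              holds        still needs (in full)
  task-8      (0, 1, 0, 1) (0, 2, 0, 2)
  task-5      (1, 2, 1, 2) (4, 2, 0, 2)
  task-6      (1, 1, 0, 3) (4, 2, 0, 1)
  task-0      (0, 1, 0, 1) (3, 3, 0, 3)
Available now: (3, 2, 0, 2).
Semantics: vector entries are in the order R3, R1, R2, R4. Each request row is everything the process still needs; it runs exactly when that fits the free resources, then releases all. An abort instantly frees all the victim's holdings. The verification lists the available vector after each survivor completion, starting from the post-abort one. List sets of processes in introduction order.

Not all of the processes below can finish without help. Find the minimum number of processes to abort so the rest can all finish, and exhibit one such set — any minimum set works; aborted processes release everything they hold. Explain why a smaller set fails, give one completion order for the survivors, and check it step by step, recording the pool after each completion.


Abort task-5.
Key observation: aborting task-5 returns (1, 2, 1, 2), and task-6 — hopeless before — runs at step 2 with the returned capacity in the pool.
No smaller set exists: with zero aborts the deadlock remains.
Survivors finish in the order: task-0, task-6, task-8. Step-by-step check (pool after the aborts first):
  pool = (4, 4, 1, 4)
  task-0 needs (3, 3, 0, 3) <= (4, 4, 1, 4) -> finishes; pool += (0, 1, 0, 1) = (4, 5, 1, 5)
  task-6 needs (4, 2, 0, 1) <= (4, 5, 1, 5) -> finishes; pool += (1, 1, 0, 3) = (5, 6, 1, 8)
  task-8 needs (0, 2, 0, 2) <= (5, 6, 1, 8) -> finishes; pool += (0, 1, 0, 1) = (5, 7, 1, 9)


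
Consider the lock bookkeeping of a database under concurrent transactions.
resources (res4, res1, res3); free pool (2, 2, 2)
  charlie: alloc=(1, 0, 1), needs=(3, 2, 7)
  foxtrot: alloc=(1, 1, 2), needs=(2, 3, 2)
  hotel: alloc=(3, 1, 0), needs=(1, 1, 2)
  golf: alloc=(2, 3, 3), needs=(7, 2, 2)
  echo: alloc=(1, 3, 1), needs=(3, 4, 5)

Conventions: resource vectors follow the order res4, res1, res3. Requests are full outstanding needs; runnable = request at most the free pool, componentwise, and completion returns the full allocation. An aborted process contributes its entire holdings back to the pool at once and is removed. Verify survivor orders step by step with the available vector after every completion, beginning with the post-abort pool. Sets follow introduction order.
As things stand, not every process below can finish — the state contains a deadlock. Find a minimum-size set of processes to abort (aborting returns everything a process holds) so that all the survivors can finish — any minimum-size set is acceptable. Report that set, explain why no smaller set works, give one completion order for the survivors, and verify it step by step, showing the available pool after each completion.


Minimum abort set: charlie.
Key observation: echo had no path to completion before; after the abort of charlie ((1, 0, 1) returned), step 3 is where it fits.
Why nothing smaller works: aborting no one leaves the state deadlocked as given.
The survivors complete as hotel, foxtrot, echo, golf. Step-by-step check (starting from the post-abort pool):
  pool = (3, 2, 3)
  hotel: need (1, 1, 2) fits (3, 2, 3); releases (3, 1, 0), pool now (6, 3, 3)
  foxtrot: need (2, 3, 2) fits (6, 3, 3); releases (1, 1, 2), pool now (7, 4, 5)
  echo: need (3, 4, 5) fits (7, 4, 5); releases (1, 3, 1), pool now (8, 7, 6)
  golf: need (7, 2, 2) fits (8, 7, 6); releases (2, 3, 3), pool now (10, 10, 9)


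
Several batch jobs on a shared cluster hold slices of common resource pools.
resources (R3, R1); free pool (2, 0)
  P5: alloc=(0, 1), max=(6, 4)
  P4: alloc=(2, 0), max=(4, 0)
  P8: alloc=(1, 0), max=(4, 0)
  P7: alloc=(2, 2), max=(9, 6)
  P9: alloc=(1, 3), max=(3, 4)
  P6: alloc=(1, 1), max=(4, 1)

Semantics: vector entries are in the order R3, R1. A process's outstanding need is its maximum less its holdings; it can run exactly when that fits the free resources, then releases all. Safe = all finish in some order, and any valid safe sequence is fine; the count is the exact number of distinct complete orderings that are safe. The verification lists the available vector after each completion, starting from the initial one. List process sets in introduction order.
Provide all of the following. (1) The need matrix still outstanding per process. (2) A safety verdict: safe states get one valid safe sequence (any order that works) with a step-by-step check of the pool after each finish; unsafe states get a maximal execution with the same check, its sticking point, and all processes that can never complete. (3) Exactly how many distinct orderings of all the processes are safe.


(1) Outstanding need per process (order R3, R1):
  P5: (6, 3)
  P4: (2, 0)
  P8: (3, 0)
  P7: (7, 4)
  P9: (2, 1)
  P6: (3, 0)
(2) SAFE — a valid safe sequence is P4, P8, P6, P9, P5, P7.
Key observation: P4 marks the first exact bind of the order: its need (2, 0) fits the free (2, 0) with zero slack on a requested resource.
Check, step by step:
  pool = (2, 0)
  P4: need (2, 0) fits (2, 0); releases (2, 0), pool now (4, 0)
  P8: need (3, 0) fits (4, 0); releases (1, 0), pool now (5, 0)
  P6: need (3, 0) fits (5, 0); releases (1, 1), pool now (6, 1)
  P9: need (2, 1) fits (6, 1); releases (1, 3), pool now (7, 4)
  P5: need (6, 3) fits (7, 4); releases (0, 1), pool now (7, 5)
  P7: need (7, 4) fits (7, 5); releases (2, 2), pool now (9, 7)
(3) Precisely 7 of the possible complete orderings are safe sequences.


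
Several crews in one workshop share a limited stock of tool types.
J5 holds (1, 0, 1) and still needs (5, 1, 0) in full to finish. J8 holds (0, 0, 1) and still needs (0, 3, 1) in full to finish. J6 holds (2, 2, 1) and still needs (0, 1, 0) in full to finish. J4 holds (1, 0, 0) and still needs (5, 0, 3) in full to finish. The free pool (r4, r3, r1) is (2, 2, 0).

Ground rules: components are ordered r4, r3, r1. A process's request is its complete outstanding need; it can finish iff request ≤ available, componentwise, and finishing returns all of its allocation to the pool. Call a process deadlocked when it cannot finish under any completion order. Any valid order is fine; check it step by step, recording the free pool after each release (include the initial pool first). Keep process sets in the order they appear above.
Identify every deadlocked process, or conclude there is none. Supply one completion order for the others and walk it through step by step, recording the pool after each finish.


Deadlocked: J5 and J4.
Key observation: no order helps: past J6, J8, the free pool tops out at (4, 4, 2), below what each blocked process needs in r4.
The rest can finish in the order J6, J8. Verifying each step:
  pool = (2, 2, 0)
  J6: need (0, 1, 0) fits (2, 2, 0); releases (2, 2, 1), pool now (4, 4, 1)
  J8: need (0, 3, 1) fits (4, 4, 1); releases (0, 0, 1), pool now (4, 4, 2)
The blocked processes can never fit:
  J5 cannot run: need (5, 1, 0) vs free (4, 4, 2) (insufficient r4)
  J4 cannot run: need (5, 0, 3) vs free (4, 4, 2) (insufficient r4 and r1)


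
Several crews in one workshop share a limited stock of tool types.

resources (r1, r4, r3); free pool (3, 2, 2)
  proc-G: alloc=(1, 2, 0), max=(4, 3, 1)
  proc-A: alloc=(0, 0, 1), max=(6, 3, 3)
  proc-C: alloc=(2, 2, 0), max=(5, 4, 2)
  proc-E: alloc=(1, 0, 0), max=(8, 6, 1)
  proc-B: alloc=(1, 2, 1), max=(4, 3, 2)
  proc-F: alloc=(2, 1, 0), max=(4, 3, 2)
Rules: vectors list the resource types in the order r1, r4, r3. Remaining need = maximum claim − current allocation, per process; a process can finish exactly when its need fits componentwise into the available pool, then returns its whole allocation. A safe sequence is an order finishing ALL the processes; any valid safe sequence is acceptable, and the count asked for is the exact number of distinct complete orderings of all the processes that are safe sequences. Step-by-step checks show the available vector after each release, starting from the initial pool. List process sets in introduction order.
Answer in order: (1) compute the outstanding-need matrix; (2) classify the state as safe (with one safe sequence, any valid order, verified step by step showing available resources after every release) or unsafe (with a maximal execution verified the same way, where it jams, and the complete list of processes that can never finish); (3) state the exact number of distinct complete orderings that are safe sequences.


(1) Need matrix, components ordered r1, r4, r3:
  proc-G: (3, 1, 1)
  proc-A: (6, 3, 2)
  proc-C: (3, 2, 2)
  proc-E: (7, 6, 1)
  proc-B: (3, 1, 1)
  proc-F: (2, 2, 2)
(2) SAFE. One safe sequence: proc-F, proc-B, proc-G, proc-E, proc-A, proc-C.
Key observation: reading the order forward, proc-F is the first process whose need (2, 2, 2) meets the free pool (3, 2, 2) exactly on a resource it requests.
Check, step by step:
  pool = (3, 2, 2)
  run proc-F (needs (2, 2, 2), free (3, 2, 2)); after release of (2, 1, 0) the pool is (5, 3, 2)
  run proc-B (needs (3, 1, 1), free (5, 3, 2)); after release of (1, 2, 1) the pool is (6, 5, 3)
  run proc-G (needs (3, 1, 1), free (6, 5, 3)); after release of (1, 2, 0) the pool is (7, 7, 3)
  run proc-E (needs (7, 6, 1), free (7, 7, 3)); after release of (1, 0, 0) the pool is (8, 7, 3)
  run proc-A (needs (6, 3, 2), free (8, 7, 3)); after release of (0, 0, 1) the pool is (8, 7, 4)
  run proc-C (needs (3, 2, 2), free (8, 7, 4)); after release of (2, 2, 0) the pool is (10, 9, 4)
(3) The exact count: 184 of the possible complete orderings are safe sequences.


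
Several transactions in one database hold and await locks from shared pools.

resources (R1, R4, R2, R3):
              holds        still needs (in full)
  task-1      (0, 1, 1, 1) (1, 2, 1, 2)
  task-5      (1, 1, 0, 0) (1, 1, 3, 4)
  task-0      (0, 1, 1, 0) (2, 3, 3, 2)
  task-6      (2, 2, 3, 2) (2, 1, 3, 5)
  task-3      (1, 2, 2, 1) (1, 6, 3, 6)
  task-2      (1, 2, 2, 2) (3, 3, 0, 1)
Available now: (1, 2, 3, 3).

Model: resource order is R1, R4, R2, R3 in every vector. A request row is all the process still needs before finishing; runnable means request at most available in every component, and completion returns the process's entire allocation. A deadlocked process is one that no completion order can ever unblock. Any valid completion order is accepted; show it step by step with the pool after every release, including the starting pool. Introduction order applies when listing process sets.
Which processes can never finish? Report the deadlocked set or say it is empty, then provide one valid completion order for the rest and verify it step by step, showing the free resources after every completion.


The deadlocked set is task-6, task-3 and task-2.
Key observation: after task-1, task-5, task-0 the pool peaks at (2, 5, 5, 4), and each blocked process is short somewhere: task-6 on R3; task-3 on R4, R3; task-2 on R1.
The rest can finish in the order task-1, task-5, task-0. Verifying each step:
  pool = (1, 2, 3, 3)
  run task-1 (needs (1, 2, 1, 2), free (1, 2, 3, 3)); after release of (0, 1, 1, 1) the pool is (1, 3, 4, 4)
  run task-5 (needs (1, 1, 3, 4), free (1, 3, 4, 4)); after release of (1, 1, 0, 0) the pool is (2, 4, 4, 4)
  run task-0 (needs (2, 3, 3, 2), free (2, 4, 4, 4)); after release of (0, 1, 1, 0) the pool is (2, 5, 5, 4)
The stuck group stays short no matter what:
  task-6 still needs (2, 1, 3, 5) but only (2, 5, 5, 4) is free — short on R3
  task-3 still needs (1, 6, 3, 6) but only (2, 5, 5, 4) is free — short on R4 and R3
  task-2 still needs (3, 3, 0, 1) but only (2, 5, 5, 4) is free — short on R1


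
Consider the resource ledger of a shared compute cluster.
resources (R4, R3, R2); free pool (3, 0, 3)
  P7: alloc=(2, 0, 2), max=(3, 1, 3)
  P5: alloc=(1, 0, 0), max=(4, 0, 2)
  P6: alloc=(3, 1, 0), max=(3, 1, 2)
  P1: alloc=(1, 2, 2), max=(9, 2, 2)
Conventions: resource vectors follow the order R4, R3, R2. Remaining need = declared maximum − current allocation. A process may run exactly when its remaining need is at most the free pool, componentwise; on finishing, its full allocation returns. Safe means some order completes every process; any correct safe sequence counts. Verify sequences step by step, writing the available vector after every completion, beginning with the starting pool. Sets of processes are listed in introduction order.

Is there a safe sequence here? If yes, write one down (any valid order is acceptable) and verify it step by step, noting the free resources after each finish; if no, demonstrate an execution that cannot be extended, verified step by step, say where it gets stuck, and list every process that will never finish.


SAFE, for example via the order P5, P6, P7, P1.
Key observation: P5 marks the first exact bind of the order: its need (3, 0, 2) fits the free (3, 0, 3) with zero slack on a requested resource.
Step-by-step check:
  pool = (3, 0, 3)
  P5: need (3, 0, 2) fits (3, 0, 3); releases (1, 0, 0), pool now (4, 0, 3)
  P6: need (0, 0, 2) fits (4, 0, 3); releases (3, 1, 0), pool now (7, 1, 3)
  P7: need (1, 1, 1) fits (7, 1, 3); releases (2, 0, 2), pool now (9, 1, 5)
  P1: need (8, 0, 0) fits (9, 1, 5); releases (1, 2, 2), pool now (10, 3, 7)


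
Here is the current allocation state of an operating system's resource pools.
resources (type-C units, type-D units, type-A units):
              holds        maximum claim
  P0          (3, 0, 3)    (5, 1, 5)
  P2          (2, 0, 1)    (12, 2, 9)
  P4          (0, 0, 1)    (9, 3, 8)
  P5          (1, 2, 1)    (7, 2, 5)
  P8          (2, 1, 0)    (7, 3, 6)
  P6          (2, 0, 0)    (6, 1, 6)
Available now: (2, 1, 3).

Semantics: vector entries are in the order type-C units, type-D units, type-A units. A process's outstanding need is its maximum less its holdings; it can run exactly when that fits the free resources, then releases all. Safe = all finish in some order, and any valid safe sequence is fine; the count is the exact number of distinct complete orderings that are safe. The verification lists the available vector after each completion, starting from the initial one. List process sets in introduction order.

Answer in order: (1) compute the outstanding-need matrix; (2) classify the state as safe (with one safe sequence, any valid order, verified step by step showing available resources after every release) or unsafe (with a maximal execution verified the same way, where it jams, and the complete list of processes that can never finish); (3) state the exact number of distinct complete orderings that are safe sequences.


(1) Outstanding need per process (order type-C units, type-D units, type-A units):
  P0: (2, 1, 2)
  P2: (10, 2, 8)
  P4: (9, 3, 7)
  P5: (6, 0, 4)
  P8: (5, 2, 6)
  P6: (4, 1, 6)
(2) SAFE. One safe sequence: P0, P6, P5, P8, P4, P2.
Key observation: reading the order forward, P0 is the first process whose need (2, 1, 2) meets the free pool (2, 1, 3) exactly on a resource it requests.
Check, step by step:
  pool = (2, 1, 3)
  P0 needs (2, 1, 2) <= (2, 1, 3) -> finishes; pool += (3, 0, 3) = (5, 1, 6)
  P6 needs (4, 1, 6) <= (5, 1, 6) -> finishes; pool += (2, 0, 0) = (7, 1, 6)
  P5 needs (6, 0, 4) <= (7, 1, 6) -> finishes; pool += (1, 2, 1) = (8, 3, 7)
  P8 needs (5, 2, 6) <= (8, 3, 7) -> finishes; pool += (2, 1, 0) = (10, 4, 7)
  P4 needs (9, 3, 7) <= (10, 4, 7) -> finishes; pool += (0, 0, 1) = (10, 4, 8)
  P2 needs (10, 2, 8) <= (10, 4, 8) -> finishes; pool += (2, 0, 1) = (12, 4, 9)
(3) Precisely 1 of the possible complete orderings is a safe sequence.


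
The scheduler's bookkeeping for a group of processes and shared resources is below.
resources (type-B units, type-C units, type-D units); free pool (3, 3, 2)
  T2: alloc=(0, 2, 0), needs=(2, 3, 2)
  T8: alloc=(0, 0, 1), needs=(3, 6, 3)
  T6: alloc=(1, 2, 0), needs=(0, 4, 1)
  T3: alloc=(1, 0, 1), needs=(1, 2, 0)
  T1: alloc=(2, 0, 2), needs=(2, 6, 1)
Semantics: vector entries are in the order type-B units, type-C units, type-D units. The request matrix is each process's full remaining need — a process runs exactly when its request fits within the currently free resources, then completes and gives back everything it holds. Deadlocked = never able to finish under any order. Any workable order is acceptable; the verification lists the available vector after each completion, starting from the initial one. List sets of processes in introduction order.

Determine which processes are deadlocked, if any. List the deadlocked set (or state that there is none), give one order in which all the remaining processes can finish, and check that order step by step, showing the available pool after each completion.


The deadlocked set is empty.
Key observation: T2 leads a chain of completions in which each release enables another process.
A valid finishing order for the others: T2, T3, T6, T1, T8. Verifying each step:
  pool = (3, 3, 2)
  T2 needs (2, 3, 2) <= (3, 3, 2) -> finishes; pool += (0, 2, 0) = (3, 5, 2)
  T3 needs (1, 2, 0) <= (3, 5, 2) -> finishes; pool += (1, 0, 1) = (4, 5, 3)
  T6 needs (0, 4, 1) <= (4, 5, 3) -> finishes; pool += (1, 2, 0) = (5, 7, 3)
  T1 needs (2, 6, 1) <= (5, 7, 3) -> finishes; pool += (2, 0, 2) = (7, 7, 5)
  T8 needs (3, 6, 3) <= (7, 7, 5) -> finishes; pool += (0, 0, 1) = (7, 7, 6)


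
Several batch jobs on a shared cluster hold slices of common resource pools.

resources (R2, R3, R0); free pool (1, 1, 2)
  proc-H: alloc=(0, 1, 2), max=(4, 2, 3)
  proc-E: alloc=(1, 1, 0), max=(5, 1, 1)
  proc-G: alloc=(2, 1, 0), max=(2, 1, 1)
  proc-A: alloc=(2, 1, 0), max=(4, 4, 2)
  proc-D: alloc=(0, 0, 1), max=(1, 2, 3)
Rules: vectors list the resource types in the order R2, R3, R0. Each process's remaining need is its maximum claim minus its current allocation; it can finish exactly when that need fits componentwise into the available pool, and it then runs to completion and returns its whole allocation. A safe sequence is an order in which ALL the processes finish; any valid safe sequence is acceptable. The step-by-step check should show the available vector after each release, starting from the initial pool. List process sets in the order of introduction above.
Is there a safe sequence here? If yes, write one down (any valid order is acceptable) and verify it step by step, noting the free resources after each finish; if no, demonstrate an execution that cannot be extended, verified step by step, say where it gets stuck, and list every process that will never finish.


UNSAFE.
Key observation: after proc-G, proc-D the pool peaks at (3, 2, 3), and each blocked process is short somewhere: proc-H on R2; proc-E on R2; proc-A on R3.
Going as far as possible: proc-G, proc-D; after that, nothing fits. Step-by-step check:
  pool = (1, 1, 2)
  run proc-G (needs (0, 0, 1), free (1, 1, 2)); after release of (2, 1, 0) the pool is (3, 2, 2)
  run proc-D (needs (1, 2, 2), free (3, 2, 2)); after release of (0, 0, 1) the pool is (3, 2, 3)
  proc-H still needs (4, 1, 1) but only (3, 2, 3) is free — short on R2
  proc-E still needs (4, 0, 1) but only (3, 2, 3) is free — short on R2
  proc-A still needs (2, 3, 2) but only (3, 2, 3) is free — short on R3
Processes that can never finish: proc-H, proc-E and proc-A.


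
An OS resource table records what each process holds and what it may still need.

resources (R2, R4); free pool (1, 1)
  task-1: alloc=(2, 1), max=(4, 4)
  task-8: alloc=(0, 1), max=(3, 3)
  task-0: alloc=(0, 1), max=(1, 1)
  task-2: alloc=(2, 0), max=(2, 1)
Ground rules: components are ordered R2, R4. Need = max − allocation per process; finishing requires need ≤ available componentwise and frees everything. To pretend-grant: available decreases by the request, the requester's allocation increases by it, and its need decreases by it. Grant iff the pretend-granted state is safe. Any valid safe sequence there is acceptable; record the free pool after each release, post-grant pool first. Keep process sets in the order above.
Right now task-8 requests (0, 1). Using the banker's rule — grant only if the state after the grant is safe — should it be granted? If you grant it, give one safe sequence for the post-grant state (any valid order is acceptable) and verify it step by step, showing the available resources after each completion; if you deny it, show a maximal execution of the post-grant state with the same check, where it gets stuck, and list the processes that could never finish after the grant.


GRANT. The post-grant state is safe; one safe sequence: task-0, task-2, task-8, task-1.
Key observation: with (1, 0) left after the transfer, task-0 can run at once — the state stays safe.
Step-by-step check of the post-grant state:
  pool = (1, 0)
  task-0: need (1, 0) fits (1, 0); releases (0, 1), pool now (1, 1)
  task-2: need (0, 1) fits (1, 1); releases (2, 0), pool now (3, 1)
  task-8: need (3, 1) fits (3, 1); releases (0, 2), pool now (3, 3)
  task-1: need (2, 3) fits (3, 3); releases (2, 1), pool now (5, 4)


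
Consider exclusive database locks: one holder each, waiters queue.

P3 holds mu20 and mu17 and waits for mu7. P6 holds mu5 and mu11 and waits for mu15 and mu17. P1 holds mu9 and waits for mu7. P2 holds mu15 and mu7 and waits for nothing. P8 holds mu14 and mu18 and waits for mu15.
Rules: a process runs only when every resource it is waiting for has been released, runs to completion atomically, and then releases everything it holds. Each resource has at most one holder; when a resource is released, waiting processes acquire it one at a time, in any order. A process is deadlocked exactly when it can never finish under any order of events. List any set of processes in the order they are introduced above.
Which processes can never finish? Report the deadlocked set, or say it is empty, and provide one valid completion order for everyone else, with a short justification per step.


The deadlocked set is empty.
Key observation: no waiting chain loops back on itself — every chain ends at a process that waits on nothing, so everyone eventually runs.
The rest can finish in the order P2, P1, P3, P6, P8.
Verifying each step:
  P2: no waits; runs immediately, freeing mu15 and mu7
  run P1 (all its waits — mu7 — are resolved); releases mu9
  run P3 (all its waits — mu7 — are resolved); releases mu20 and mu17
  run P6 (all its waits — mu15 and mu17 — are resolved); releases mu5 and mu11
  run P8 (all its waits — mu15 — are resolved); releases mu14 and mu18


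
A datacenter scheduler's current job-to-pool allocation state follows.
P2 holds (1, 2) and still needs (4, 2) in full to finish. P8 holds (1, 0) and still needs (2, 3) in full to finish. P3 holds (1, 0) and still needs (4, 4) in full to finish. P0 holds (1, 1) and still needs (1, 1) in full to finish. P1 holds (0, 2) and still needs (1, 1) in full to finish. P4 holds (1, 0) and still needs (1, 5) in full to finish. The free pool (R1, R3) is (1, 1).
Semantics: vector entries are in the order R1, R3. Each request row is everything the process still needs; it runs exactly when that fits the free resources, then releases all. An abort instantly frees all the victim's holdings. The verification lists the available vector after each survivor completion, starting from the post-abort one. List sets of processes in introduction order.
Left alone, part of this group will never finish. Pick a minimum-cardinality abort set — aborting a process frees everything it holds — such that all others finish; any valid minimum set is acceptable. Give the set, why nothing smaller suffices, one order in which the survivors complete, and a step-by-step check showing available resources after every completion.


Minimum abort set: P2.
Key observation: before aborting P2, P4 was permanently blocked — no order could ever run it; afterwards it completes at step 3.
Why nothing smaller works: aborting no one leaves the state deadlocked as given.
One survivor order: P1, P8, P4, P3, P0. Walking it through (post-abort pool first):
  pool = (2, 3)
  P1: need (1, 1) fits (2, 3); releases (0, 2), pool now (2, 5)
  P8: need (2, 3) fits (2, 5); releases (1, 0), pool now (3, 5)
  P4: need (1, 5) fits (3, 5); releases (1, 0), pool now (4, 5)
  P3: need (4, 4) fits (4, 5); releases (1, 0), pool now (5, 5)
  P0: need (1, 1) fits (5, 5); releases (1, 1), pool now (6, 6)


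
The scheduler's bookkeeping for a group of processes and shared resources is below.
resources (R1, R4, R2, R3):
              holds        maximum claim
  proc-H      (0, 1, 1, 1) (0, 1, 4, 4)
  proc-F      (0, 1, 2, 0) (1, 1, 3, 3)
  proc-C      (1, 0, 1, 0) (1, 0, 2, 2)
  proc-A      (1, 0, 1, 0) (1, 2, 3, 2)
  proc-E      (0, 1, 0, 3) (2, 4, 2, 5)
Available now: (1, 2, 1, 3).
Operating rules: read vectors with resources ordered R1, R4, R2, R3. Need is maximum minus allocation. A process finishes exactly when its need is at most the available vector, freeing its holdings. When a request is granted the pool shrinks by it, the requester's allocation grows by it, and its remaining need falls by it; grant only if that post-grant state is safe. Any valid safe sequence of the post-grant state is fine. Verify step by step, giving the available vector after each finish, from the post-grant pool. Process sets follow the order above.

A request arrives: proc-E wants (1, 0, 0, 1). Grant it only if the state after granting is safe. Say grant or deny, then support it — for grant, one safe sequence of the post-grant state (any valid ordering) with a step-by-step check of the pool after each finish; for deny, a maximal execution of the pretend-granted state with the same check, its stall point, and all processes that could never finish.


DENY. Granting would leave the state unsafe.
Key observation: after proc-C, proc-A the pool peaks at (2, 2, 3, 2), and each blocked process is short somewhere: proc-H on R3; proc-F on R3; proc-E on R4.
After a pretend grant, a maximal execution: proc-C, proc-A — then nothing else fits. Check, step by step:
  pool = (0, 2, 1, 2)
  proc-C needs (0, 0, 1, 2) <= (0, 2, 1, 2) -> finishes; pool += (1, 0, 1, 0) = (1, 2, 2, 2)
  proc-A needs (0, 2, 2, 2) <= (1, 2, 2, 2) -> finishes; pool += (1, 0, 1, 0) = (2, 2, 3, 2)
  proc-H still needs (0, 0, 3, 3) but only (2, 2, 3, 2) is free — short on R3
  proc-F still needs (1, 0, 1, 3) but only (2, 2, 3, 2) is free — short on R3
  proc-E still needs (1, 3, 2, 1) but only (2, 2, 3, 2) is free — short on R4
Processes that could never finish after the grant: proc-H, proc-F and proc-E.


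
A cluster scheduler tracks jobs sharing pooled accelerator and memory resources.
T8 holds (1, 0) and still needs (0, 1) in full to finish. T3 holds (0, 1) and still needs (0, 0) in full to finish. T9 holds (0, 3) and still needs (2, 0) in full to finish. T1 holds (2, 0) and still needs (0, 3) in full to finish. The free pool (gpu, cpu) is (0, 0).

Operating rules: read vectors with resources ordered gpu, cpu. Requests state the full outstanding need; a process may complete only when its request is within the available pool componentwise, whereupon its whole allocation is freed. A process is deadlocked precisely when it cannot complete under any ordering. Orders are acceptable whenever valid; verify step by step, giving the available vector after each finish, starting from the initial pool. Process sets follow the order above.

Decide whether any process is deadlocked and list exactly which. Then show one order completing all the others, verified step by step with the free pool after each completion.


The deadlocked set is T9 and T1.
Key observation: after T3, T8 the pool peaks at (1, 1), and each blocked process is short somewhere: T9 on gpu; T1 on cpu.
A valid finishing order for the others: T3, T8. Check, step by step:
  pool = (0, 0)
  T3: need (0, 0) fits (0, 0); releases (0, 1), pool now (0, 1)
  T8: need (0, 1) fits (0, 1); releases (1, 0), pool now (1, 1)
The stuck group stays short no matter what:
  T9 cannot run: need (2, 0) vs free (1, 1) (insufficient gpu)
  T1 cannot run: need (0, 3) vs free (1, 1) (insufficient cpu)


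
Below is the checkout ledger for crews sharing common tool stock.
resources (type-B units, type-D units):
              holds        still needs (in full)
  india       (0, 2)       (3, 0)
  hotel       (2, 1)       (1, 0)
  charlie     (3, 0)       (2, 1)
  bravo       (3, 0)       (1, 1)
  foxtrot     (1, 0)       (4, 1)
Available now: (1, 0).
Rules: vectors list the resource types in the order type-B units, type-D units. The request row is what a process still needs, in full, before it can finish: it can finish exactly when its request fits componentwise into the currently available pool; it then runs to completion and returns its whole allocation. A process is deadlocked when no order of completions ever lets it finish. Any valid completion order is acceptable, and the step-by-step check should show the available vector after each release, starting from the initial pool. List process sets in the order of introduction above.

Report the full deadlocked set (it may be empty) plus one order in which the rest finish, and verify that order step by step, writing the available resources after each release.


No process is deadlocked.
Key observation: no deadlock: hotel fits now, and the freed resources carry the rest through.
One completion order for the rest: hotel, bravo, foxtrot, charlie, india. Step-by-step check:
  pool = (1, 0)
  run hotel (needs (1, 0), free (1, 0)); after release of (2, 1) the pool is (3, 1)
  run bravo (needs (1, 1), free (3, 1)); after release of (3, 0) the pool is (6, 1)
  run foxtrot (needs (4, 1), free (6, 1)); after release of (1, 0) the pool is (7, 1)
  run charlie (needs (2, 1), free (7, 1)); after release of (3, 0) the pool is (10, 1)
  run india (needs (3, 0), free (10, 1)); after release of (0, 2) the pool is (10, 3)


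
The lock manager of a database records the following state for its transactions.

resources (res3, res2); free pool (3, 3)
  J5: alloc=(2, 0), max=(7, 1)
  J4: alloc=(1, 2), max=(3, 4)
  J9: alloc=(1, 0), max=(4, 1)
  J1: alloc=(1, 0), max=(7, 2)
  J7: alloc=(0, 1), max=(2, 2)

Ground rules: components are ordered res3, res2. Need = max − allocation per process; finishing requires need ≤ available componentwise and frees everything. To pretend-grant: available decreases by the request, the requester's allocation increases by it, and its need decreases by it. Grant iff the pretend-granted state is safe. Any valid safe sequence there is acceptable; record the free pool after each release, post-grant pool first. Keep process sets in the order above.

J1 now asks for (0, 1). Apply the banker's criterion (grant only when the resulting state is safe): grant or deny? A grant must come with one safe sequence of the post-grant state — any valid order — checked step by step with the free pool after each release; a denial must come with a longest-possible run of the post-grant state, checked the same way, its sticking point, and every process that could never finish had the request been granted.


GRANT — the state after the grant stays safe, e.g. via J9, J4, J5, J1, J7.
Key observation: post-grant, (3, 2) remains, and an order beginning with J9 completes everyone.
Verifying the post-grant state step by step:
  pool = (3, 2)
  J9 needs (3, 1) <= (3, 2) -> finishes; pool += (1, 0) = (4, 2)
  J4 needs (2, 2) <= (4, 2) -> finishes; pool += (1, 2) = (5, 4)
  J5 needs (5, 1) <= (5, 4) -> finishes; pool += (2, 0) = (7, 4)
  J1 needs (6, 1) <= (7, 4) -> finishes; pool += (1, 1) = (8, 5)
  J7 needs (2, 1) <= (8, 5) -> finishes; pool += (0, 1) = (8, 6)


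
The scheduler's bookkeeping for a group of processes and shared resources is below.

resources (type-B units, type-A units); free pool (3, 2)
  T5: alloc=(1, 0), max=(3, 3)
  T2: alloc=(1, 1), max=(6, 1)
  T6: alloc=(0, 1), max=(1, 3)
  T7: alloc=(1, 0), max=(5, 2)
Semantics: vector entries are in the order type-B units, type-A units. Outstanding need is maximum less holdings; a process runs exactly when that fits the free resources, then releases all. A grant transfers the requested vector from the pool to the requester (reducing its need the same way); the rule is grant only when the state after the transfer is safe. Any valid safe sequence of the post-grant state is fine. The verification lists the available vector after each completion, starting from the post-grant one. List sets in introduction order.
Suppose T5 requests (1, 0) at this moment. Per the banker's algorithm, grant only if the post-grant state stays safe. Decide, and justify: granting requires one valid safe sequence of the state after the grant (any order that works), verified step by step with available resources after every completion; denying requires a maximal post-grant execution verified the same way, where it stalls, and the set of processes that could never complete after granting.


GRANT. The post-grant state is safe; one safe sequence: T6, T5, T7, T2.
Key observation: the grant leaves (2, 2) free — enough for T6, whose release restarts the cascade.
Check on the post-grant state, step by step:
  pool = (2, 2)
  T6: need (1, 2) fits (2, 2); releases (0, 1), pool now (2, 3)
  T5: need (1, 3) fits (2, 3); releases (2, 0), pool now (4, 3)
  T7: need (4, 2) fits (4, 3); releases (1, 0), pool now (5, 3)
  T2: need (5, 0) fits (5, 3); releases (1, 1), pool now (6, 4)
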